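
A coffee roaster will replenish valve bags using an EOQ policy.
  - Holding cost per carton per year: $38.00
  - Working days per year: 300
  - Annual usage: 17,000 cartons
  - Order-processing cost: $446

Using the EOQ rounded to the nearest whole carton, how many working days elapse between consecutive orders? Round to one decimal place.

11.2 days

2DS/H = 2·17,000·446/38 = 399,052.63
EOQ = √399,052.63 ≈ 631.71 → Q = 632 cartons
Days between orders = 300 / (D/Q) = 300 / 26.899 ≈ 11.153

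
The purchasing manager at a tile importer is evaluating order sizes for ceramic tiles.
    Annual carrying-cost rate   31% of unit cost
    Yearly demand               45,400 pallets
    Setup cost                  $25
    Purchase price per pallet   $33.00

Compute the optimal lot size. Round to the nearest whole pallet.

471 pallets

H = i·C = 0.31 × $33 = $10.2300 per pallet-year
Q* = √(2·D·S / H) = √(2·45,400·25 / 10.23) = √221,896.4 ≈ 471.06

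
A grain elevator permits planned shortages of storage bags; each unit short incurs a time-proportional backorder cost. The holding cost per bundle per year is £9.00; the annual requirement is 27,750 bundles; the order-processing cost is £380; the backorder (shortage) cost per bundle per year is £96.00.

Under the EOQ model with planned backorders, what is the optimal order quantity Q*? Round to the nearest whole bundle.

1,601 bundles

Basic EOQ = √(2·27,750·380/9) = 1,530.795
Backorder adjustment √((H+b)/b) = √((9+96)/96) = 1.0458
Q* = 1,530.795 × 1.0458 ≈ 1,600.94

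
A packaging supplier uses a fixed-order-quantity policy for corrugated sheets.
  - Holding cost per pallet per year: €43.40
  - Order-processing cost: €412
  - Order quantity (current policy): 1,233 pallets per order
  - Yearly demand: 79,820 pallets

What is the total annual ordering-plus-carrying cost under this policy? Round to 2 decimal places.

€53,427.50

Ordering: D/Q × S = 79,820/1,233 × €412 = €26,671.40
Holding:  Q/2 × H = 1,233/2 × €43.4 = €26,756.10
Total = €26,671.40 + €26,756.10 = €53,427.50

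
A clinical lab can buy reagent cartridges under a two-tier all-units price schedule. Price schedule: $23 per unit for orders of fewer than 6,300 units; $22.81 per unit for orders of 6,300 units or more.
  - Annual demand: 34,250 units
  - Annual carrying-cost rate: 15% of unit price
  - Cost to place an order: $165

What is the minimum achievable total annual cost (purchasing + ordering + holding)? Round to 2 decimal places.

$792,917.25

H₁ = 15%×$23 = $3.4500;  H₂ = 15%×$22.81 = $3.4215
EOQ₁ = √(2×34,250×165/3.4500) = 1,810.00  (< 6,300, feasible at tier 1)
EOQ₂ = √(2×34,250×165/3.4215) = 1,817.52  (< 6,300 → use Q = 6,300 at tier-2 price)
TC(tier 1 (EOQ₁), Q≈1,810.0) = $793,994.49
TC(tier 2, Q≈6,300.0) = $792,917.25
Minimum at tier 2: $792,917.25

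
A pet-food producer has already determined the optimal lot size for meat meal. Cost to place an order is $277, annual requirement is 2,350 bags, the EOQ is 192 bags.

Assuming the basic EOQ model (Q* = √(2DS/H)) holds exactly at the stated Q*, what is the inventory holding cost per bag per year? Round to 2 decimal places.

Since Q* = (2DS/H)^½, squaring gives Q*²·H = 2DS.
H = 2DS / Q² = 2 × 2,350 × 277 / 192² = 35.3163

$35.32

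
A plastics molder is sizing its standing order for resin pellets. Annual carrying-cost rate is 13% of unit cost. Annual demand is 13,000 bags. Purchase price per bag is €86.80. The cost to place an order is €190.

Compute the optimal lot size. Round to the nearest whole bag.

H = i·C = 0.13 × €86.8 = €11.2840 per bag-year
Optimal lot size Q* = (2 × 13,000 × €190 / €11.284)^½ ≈ 661.66

662 bags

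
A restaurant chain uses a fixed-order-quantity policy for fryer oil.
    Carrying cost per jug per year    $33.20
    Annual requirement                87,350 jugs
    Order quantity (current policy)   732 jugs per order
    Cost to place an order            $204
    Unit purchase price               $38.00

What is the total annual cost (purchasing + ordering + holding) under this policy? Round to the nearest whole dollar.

$3,355,795

Annual ordering cost = (D/Q)·S = (87,350/732) × 204 = $24,343.44
Annual holding cost  = (Q/2)·H = (732/2) × 33.2 = $12,151.20
Purchase cost = D·C = 87,350 × 38 = $3,319,300.00
Total = $24,343.44 + $12,151.20 + $3,319,300.00 = $3,355,794.64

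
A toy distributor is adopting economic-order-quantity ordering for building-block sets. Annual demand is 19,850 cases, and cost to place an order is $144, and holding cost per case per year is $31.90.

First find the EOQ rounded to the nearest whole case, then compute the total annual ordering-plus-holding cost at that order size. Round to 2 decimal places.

Q* = √(2·D·S / H) = √(2·19,850·144 / 31.9) = √179,210.0 ≈ 423.33 → Q = 423 cases
Orders/yr = 19,850/423 = 46.927; ordering cost = 46.927 × $144 = $6,757.45
Average inventory = 423/2 = 211.5; holding cost = 211.5 × $31.9 = $6,746.85
Total = $6,757.45 + $6,746.85 = $13,504.30

$13,504.30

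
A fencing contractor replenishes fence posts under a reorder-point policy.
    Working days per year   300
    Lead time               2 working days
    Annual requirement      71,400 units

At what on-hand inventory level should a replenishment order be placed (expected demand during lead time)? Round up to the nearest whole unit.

Daily demand d = 71,400 / 300 = 238.000 units/day
Demand during lead time = 238.000 × 2 = 476.00
Reorder point = 476.00 → round up

476 units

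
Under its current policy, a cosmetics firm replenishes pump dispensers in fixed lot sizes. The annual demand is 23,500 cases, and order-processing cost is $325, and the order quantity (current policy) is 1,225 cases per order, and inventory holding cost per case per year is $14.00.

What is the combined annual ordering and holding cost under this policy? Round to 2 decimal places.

Orders/yr = 23,500/1,225 = 19.184; ordering cost = 19.184 × $325 = $6,234.69
Average inventory = 1,225/2 = 612.5; holding cost = 612.5 × $14 = $8,575.00
Total = $6,234.69 + $8,575.00 = $14,809.69

$14,809.69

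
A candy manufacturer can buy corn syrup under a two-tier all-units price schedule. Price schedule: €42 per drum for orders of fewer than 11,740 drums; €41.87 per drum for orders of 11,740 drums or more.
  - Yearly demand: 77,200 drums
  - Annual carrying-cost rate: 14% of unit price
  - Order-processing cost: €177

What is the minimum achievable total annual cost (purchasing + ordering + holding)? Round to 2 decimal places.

H₁ = 14%×€42 = €5.8800;  H₂ = 14%×€41.87 = €5.8618
EOQ₁ = √(2×77,200×177/5.8800) = 2,155.87  (< 11,740, feasible at tier 1)
EOQ₂ = √(2×77,200×177/5.8618) = 2,159.21  (< 11,740 → use Q = 11,740 at tier-2 price)
TC(tier 1 (EOQ₁), Q≈2,155.9) = €3,255,076.49
TC(tier 2, Q≈11,740.0) = €3,267,936.68
Minimum at tier 1 (EOQ₁): €3,255,076.49

€3,255,076.49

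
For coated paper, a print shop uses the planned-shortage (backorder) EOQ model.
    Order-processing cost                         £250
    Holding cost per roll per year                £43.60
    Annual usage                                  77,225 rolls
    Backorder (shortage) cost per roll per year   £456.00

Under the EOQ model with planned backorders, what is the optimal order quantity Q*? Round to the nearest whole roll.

985 rolls

Basic EOQ = √(2·77,225·250/43.6) = 941.067
Backorder adjustment √((H+b)/b) = √((43.6+456)/456) = 1.0467
Q* = 941.067 × 1.0467 ≈ 985.03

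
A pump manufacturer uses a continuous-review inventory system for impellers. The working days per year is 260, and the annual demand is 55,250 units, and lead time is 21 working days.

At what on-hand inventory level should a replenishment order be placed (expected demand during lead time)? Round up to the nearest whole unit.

Daily demand d = 55,250 / 260 = 212.500 units/day
Demand during lead time = 212.500 × 21 = 4,462.50
Reorder point = 4,462.50 → round up

4,463 units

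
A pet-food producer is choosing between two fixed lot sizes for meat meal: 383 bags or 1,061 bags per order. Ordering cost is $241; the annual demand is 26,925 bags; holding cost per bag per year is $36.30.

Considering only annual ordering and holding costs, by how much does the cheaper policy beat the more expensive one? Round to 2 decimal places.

For each Q, cost = (D/Q)·S + (Q/2)·H.
TC(383) = (26,925/383)×241 + (383/2)×36.3 = $23,893.81
TC(1,061) = (26,925/1,061)×241 + (1,061/2)×36.3 = $25,373.01
|ΔTC| = |$23,893.81 − $25,373.01| = $1,479.19

$1,479.19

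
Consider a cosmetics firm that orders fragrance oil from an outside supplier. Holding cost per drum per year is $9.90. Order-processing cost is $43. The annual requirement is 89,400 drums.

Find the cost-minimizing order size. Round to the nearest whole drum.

881 drums

Optimal lot size Q* = (2 × 89,400 × $43 / $9.9)^½ ≈ 881.25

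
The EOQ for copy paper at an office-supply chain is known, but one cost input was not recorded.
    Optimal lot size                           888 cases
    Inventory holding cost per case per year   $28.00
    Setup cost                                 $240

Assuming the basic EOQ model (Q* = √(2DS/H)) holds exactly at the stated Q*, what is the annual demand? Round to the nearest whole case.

EOQ relation: Q² = 2DS/H, so rearrange for the unknown.
D = Q²H / (2S) = 888² × 28 / (2 × 240) = 45,998.40

45,998 cases per year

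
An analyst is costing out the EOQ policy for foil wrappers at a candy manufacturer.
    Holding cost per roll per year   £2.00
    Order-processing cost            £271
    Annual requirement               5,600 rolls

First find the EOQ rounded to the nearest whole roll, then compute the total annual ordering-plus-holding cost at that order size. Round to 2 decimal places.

Optimal lot size Q* = (2 × 5,600 × £271 / £2)^½ ≈ 1,231.91 → Q = 1,232 rolls
Orders/yr = 5,600/1,232 = 4.545; ordering cost = 4.545 × £271 = £1,231.82
Average inventory = 1,232/2 = 616; holding cost = 616 × £2 = £1,232.00
Total = £1,231.82 + £1,232.00 = £2,463.82

£2,463.82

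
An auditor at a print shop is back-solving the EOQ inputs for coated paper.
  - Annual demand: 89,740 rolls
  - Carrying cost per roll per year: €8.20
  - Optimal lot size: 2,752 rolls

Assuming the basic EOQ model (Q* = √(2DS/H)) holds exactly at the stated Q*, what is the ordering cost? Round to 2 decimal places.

€346.01

Since Q* = (2DS/H)^½, squaring gives Q*²·H = 2DS.
S = Q²H / (2D) = 2,752² × 8.2 / (2 × 89,740) = 346.0148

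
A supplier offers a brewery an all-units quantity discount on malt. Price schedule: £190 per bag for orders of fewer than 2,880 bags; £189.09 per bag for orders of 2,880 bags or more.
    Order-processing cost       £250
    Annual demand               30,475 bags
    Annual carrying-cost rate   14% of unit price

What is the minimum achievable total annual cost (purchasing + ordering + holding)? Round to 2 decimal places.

H₁ = 14%×£190 = £26.6000;  H₂ = 14%×£189.09 = £26.4726
EOQ₁ = √(2×30,475×250/26.6000) = 756.86  (< 2,880, feasible at tier 1)
EOQ₂ = √(2×30,475×250/26.4726) = 758.68  (< 2,880 → use Q = 2,880 at tier-2 price)
TC(tier 1 (EOQ₁), Q≈756.9) = £5,810,382.50
TC(tier 2, Q≈2,880.0) = £5,803,283.69
Minimum at tier 2: £5,803,283.69

£5,803,283.69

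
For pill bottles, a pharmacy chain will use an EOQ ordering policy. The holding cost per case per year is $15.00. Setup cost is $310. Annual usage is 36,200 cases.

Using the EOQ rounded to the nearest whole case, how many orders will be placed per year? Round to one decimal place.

Optimal lot size Q* = (2 × 36,200 × $310 / $15)^½ ≈ 1,223.22 → Q = 1,223
Orders per year = D/Q = 36,200 / 1,223 = 29.599

29.6 orders per year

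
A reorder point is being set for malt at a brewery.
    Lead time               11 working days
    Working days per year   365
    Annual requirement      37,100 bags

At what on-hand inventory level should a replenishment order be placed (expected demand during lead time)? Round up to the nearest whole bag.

1,119 bags

Daily demand d = 37,100 / 365 = 101.644 bags/day
Demand during lead time = 101.644 × 11 = 1,118.08
Reorder point = 1,118.08 → round up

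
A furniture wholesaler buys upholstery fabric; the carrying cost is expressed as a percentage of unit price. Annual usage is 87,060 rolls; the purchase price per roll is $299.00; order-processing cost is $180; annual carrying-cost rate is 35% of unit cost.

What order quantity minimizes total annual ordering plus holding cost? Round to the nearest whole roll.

547 rolls

H = i·C = 0.35 × $299 = $104.6500 per roll-year
Optimal lot size Q* = (2 × 87,060 × $180 / $104.65)^½ ≈ 547.26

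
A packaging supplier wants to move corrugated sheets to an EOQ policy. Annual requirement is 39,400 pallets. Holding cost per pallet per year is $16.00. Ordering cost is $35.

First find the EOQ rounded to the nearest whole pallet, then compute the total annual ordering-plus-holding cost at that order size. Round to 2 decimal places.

Optimal lot size Q* = (2 × 39,400 × $35 / $16)^½ ≈ 415.18 → Q = 415 pallets
Annual ordering cost = (D/Q)·S = (39,400/415) × 35 = $3,322.89
Annual holding cost  = (Q/2)·H = (415/2) × 16 = $3,320.00
Total = $3,322.89 + $3,320.00 = $6,642.89

$6,642.89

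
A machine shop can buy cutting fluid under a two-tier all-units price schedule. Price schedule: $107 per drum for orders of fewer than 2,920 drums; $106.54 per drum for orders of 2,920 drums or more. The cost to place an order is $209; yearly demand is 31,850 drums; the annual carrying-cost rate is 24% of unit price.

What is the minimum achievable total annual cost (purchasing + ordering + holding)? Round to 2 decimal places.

H₁ = 24%×$107 = $25.6800;  H₂ = 24%×$106.54 = $25.5696
EOQ₁ = √(2×31,850×209/25.6800) = 720.02  (< 2,920, feasible at tier 1)
EOQ₂ = √(2×31,850×209/25.5696) = 721.57  (< 2,920 → use Q = 2,920 at tier-2 price)
TC(tier 1 (EOQ₁), Q≈720.0) = $3,426,440.15
TC(tier 2, Q≈2,920.0) = $3,432,910.29
Minimum at tier 1 (EOQ₁): $3,426,440.15

$3,426,440.15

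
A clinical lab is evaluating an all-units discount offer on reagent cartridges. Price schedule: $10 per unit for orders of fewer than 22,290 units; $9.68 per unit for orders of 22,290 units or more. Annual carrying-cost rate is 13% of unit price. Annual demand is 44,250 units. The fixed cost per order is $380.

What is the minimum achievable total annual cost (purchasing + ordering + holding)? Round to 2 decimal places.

$443,119.24

H₁ = 13%×$10 = $1.3000;  H₂ = 13%×$9.68 = $1.2584
EOQ₁ = √(2×44,250×380/1.3000) = 5,086.18  (< 22,290, feasible at tier 1)
EOQ₂ = √(2×44,250×380/1.2584) = 5,169.57  (< 22,290 → use Q = 22,290 at tier-2 price)
TC(tier 1 (EOQ₁), Q≈5,086.2) = $449,112.03
TC(tier 2, Q≈22,290.0) = $443,119.24
Minimum at tier 2: $443,119.24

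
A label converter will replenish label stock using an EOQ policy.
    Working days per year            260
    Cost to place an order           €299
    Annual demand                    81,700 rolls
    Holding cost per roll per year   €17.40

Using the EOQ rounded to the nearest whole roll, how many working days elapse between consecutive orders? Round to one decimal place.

5.3 days

Optimal lot size Q* = (2 × 81,700 × €299 / €17.4)^½ ≈ 1,675.66 → Q = 1,676 rolls
Cycle time = (working days × Q)/D = (260 × 1,676) / 81,700 = 5.334 days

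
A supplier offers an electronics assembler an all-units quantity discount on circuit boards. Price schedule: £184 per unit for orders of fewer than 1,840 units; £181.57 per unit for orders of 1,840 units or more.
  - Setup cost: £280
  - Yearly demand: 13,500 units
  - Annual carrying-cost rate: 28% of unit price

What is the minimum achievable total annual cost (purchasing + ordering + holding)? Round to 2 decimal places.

H₁ = 28%×£184 = £51.5200;  H₂ = 28%×£181.57 = £50.8396
EOQ₁ = √(2×13,500×280/51.5200) = 383.07  (< 1,840, feasible at tier 1)
EOQ₂ = √(2×13,500×280/50.8396) = 385.62  (< 1,840 → use Q = 1,840 at tier-2 price)
TC(tier 1 (EOQ₁), Q≈383.1) = £2,503,735.53
TC(tier 2, Q≈1,840.0) = £2,500,021.78
Minimum at tier 2: £2,500,021.78

£2,500,021.78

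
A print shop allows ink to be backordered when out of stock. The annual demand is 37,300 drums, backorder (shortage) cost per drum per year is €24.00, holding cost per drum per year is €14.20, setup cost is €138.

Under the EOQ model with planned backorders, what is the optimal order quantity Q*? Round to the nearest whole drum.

Q* = √(2DS/H) · √((H + b)/b)
   = √(2 × 37,300 × 138 / 14.2) · √((14.2 + 24) / 24)
   = 851.461 × 1.2616 ≈ 1,074.21

1,074 drums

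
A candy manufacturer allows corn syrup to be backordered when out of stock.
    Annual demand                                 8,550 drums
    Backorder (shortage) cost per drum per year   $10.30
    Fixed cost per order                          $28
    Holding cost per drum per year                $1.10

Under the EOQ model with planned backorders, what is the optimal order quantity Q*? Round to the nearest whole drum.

Basic EOQ = √(2·8,550·28/1.1) = 659.752
Backorder adjustment √((H+b)/b) = √((1.1+10.3)/10.3) = 1.0520
Q* = 659.752 × 1.0520 ≈ 694.09

694 drums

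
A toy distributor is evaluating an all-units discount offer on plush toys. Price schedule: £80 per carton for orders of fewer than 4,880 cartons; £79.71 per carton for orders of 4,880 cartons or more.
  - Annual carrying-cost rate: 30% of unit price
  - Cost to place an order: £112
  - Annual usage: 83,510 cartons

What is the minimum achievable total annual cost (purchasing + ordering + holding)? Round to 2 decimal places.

H₁ = 30%×£80 = £24.0000;  H₂ = 30%×£79.71 = £23.9130
EOQ₁ = √(2×83,510×112/24.0000) = 882.85  (< 4,880, feasible at tier 1)
EOQ₂ = √(2×83,510×112/23.9130) = 884.46  (< 4,880 → use Q = 4,880 at tier-2 price)
TC(tier 1 (EOQ₁), Q≈882.9) = £6,701,988.43
TC(tier 2, Q≈4,880.0) = £6,716,846.44
Minimum at tier 1 (EOQ₁): £6,701,988.43

£6,701,988.43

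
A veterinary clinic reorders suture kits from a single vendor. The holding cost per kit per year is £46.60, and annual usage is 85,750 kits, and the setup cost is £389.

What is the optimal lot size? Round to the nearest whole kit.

1,197 kits

Optimal lot size Q* = (2 × 85,750 × £389 / £46.6)^½ ≈ 1,196.50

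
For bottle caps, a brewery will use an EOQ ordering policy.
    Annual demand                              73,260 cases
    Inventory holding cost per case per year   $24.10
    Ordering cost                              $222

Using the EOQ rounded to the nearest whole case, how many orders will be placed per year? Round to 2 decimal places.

63.05 orders per year

Optimal lot size Q* = (2 × 73,260 × $222 / $24.1)^½ ≈ 1,161.76 → Q = 1,162
Orders per year = D/Q = 73,260 / 1,162 = 63.046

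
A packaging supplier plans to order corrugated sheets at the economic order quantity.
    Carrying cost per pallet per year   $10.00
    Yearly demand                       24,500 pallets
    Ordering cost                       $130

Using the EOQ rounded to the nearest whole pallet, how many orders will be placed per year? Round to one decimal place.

Q* = √(2·D·S / H) = √(2·24,500·130 / 10) = √637,000.0 ≈ 798.12 → Q = 798
N = D/Q = 24,500/798 ≈ 30.702 orders/yr

30.7 orders per year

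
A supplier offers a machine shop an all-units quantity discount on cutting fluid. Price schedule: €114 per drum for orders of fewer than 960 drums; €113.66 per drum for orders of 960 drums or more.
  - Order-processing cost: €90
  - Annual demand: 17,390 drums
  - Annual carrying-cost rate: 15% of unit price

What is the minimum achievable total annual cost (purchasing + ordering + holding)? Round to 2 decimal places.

H₁ = 15%×€114 = €17.1000;  H₂ = 15%×€113.66 = €17.0490
EOQ₁ = √(2×17,390×90/17.1000) = 427.85  (< 960, feasible at tier 1)
EOQ₂ = √(2×17,390×90/17.0490) = 428.49  (< 960 → use Q = 960 at tier-2 price)
TC(tier 1 (EOQ₁), Q≈427.8) = €1,989,776.18
TC(tier 2, Q≈960.0) = €1,986,361.23
Minimum at tier 2: €1,986,361.23

€1,986,361.23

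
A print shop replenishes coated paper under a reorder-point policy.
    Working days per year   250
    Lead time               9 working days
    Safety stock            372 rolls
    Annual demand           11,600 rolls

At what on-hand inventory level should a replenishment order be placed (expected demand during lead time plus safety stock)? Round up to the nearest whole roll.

Daily demand d = 11,600 / 250 = 46.400 rolls/day
Demand during lead time = 46.400 × 9 = 417.60
Reorder point = 417.60 + 372 = 789.60 → round up

790 rolls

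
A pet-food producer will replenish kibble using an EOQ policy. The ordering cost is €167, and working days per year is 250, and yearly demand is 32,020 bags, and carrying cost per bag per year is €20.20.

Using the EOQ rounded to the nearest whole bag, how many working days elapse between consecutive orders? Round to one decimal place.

Optimal lot size Q* = (2 × 32,020 × €167 / €20.2)^½ ≈ 727.63 → Q = 728 bags
T = Q/D × 250 days = 728/32,020 × 250 = 5.684 days

5.7 days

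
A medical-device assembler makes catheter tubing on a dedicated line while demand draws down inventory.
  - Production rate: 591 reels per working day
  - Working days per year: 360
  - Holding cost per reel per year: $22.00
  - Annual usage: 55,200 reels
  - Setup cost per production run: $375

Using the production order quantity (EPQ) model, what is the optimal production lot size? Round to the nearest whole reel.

Daily demand d = 55,200/360 = 153.333; p = 591; 1 − d/p = 0.74055
EPQ = √(2DS / (H(1 − d/p)))
    = √(2 × 55,200 × 375 / (22 × 0.74055)) ≈ 1,594.08

1,594 reels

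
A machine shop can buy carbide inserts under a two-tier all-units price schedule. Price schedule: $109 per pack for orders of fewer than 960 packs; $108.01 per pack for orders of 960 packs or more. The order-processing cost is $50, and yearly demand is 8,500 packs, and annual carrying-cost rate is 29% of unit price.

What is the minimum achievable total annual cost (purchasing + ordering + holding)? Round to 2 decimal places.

$931,683.48

H₁ = 29%×$109 = $31.6100;  H₂ = 29%×$108.01 = $31.3229
EOQ₁ = √(2×8,500×50/31.6100) = 163.98  (< 960, feasible at tier 1)
EOQ₂ = √(2×8,500×50/31.3229) = 164.73  (< 960 → use Q = 960 at tier-2 price)
TC(tier 1 (EOQ₁), Q≈164.0) = $931,683.48
TC(tier 2, Q≈960.0) = $933,562.70
Minimum at tier 1 (EOQ₁): $931,683.48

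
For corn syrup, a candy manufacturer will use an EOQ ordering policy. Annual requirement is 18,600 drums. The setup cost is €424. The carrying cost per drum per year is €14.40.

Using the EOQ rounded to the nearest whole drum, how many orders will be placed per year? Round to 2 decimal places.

2DS/H = 2·18,600·424/14.4 = 1,095,333.33
EOQ = √1,095,333.33 ≈ 1,046.58 → Q = 1,047
Orders per year = D/Q = 18,600 / 1,047 = 17.765

17.77 orders per year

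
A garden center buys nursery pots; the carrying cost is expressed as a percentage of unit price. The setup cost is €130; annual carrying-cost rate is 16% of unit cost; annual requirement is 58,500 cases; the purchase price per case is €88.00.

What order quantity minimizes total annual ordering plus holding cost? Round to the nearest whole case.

1,039 cases

Holding cost per case per year: H = 16% × €88 = €14.0800
Q* = √(2·D·S / H) = √(2·58,500·130 / 14.08) = √1,080,255.7 ≈ 1,039.35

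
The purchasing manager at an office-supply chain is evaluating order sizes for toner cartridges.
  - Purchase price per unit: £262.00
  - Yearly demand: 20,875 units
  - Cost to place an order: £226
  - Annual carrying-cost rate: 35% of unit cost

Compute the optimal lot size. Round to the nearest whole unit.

321 units

H = i·C = 0.35 × £262 = £91.7000 per unit-year
Optimal lot size Q* = (2 × 20,875 × £226 / £91.7)^½ ≈ 320.77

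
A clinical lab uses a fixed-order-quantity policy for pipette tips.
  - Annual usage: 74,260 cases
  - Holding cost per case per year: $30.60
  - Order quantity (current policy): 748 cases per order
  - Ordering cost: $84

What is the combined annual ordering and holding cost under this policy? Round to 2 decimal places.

$19,783.76

Orders/yr = 74,260/748 = 99.278; ordering cost = 99.278 × $84 = $8,339.36
Average inventory = 748/2 = 374; holding cost = 374 × $30.6 = $11,444.40
Total = $8,339.36 + $11,444.40 = $19,783.76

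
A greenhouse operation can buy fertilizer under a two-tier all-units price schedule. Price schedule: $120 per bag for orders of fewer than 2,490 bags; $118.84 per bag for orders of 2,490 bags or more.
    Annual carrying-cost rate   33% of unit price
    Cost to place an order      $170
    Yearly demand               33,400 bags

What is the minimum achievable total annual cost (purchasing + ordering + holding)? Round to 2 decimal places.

$4,020,361.74

H₁ = 33%×$120 = $39.6000;  H₂ = 33%×$118.84 = $39.2172
EOQ₁ = √(2×33,400×170/39.6000) = 535.51  (< 2,490, feasible at tier 1)
EOQ₂ = √(2×33,400×170/39.2172) = 538.11  (< 2,490 → use Q = 2,490 at tier-2 price)
TC(tier 1 (EOQ₁), Q≈535.5) = $4,029,206.07
TC(tier 2, Q≈2,490.0) = $4,020,361.74
Minimum at tier 2: $4,020,361.74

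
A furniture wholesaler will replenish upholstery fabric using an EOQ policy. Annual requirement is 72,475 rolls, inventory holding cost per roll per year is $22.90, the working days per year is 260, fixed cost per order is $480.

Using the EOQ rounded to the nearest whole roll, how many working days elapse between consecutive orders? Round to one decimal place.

Q* = √(2·D·S / H) = √(2·72,475·480 / 22.9) = √3,038,253.3 ≈ 1,743.06 → Q = 1,743 rolls
T = Q/D × 260 days = 1,743/72,475 × 260 = 6.253 days

6.3 days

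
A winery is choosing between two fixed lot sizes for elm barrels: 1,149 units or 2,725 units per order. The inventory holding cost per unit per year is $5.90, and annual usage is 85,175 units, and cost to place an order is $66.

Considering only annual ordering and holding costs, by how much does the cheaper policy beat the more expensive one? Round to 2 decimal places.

Annual cost at Q: ordering D·S/Q plus holding Q·H/2.
TC(1,149) = (85,175/1,149)×66 + (1,149/2)×5.9 = $8,282.11
TC(2,725) = (85,175/2,725)×66 + (2,725/2)×5.9 = $10,101.70
|ΔTC| = |$8,282.11 − $10,101.70| = $1,819.60

$1,819.60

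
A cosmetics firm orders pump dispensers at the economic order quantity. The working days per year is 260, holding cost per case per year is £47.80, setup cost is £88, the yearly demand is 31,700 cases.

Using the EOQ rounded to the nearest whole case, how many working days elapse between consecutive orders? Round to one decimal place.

2.8 days

EOQ = √(2DS/H) = √(2 × 31,700 × 88 / 47.8)
    = √(116,719.67) ≈ 341.64 → Q = 342 cases
Days between orders = 260 / (D/Q) = 260 / 92.690 ≈ 2.805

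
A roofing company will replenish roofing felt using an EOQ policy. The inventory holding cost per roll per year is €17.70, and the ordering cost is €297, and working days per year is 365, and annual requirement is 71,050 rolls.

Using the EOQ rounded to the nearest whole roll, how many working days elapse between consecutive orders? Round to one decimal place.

EOQ = √(2DS/H) = √(2 × 71,050 × 297 / 17.7)
    = √(2,384,389.83) ≈ 1,544.15 → Q = 1,544 rolls
Days between orders = 365 / (D/Q) = 365 / 46.017 ≈ 7.932

7.9 days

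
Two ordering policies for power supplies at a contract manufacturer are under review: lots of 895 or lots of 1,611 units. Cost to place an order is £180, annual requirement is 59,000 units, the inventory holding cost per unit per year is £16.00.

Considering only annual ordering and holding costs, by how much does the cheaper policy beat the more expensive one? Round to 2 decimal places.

Annual cost at Q: ordering D·S/Q plus holding Q·H/2.
TC(895) = (59,000/895)×180 + (895/2)×16 = £19,025.92
TC(1,611) = (59,000/1,611)×180 + (1,611/2)×16 = £19,480.18
Cheaper: Q = 895.  Difference = £454.26

£454.26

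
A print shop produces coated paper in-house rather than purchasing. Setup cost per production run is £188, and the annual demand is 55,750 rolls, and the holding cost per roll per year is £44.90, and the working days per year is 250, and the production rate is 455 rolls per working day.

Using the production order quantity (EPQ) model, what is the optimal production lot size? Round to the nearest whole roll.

957 rolls

Daily demand d = 55,750/250 = 223.000; p = 455; 1 − d/p = 0.50989
EPQ = √(2DS / (H(1 − d/p)))
    = √(2 × 55,750 × 188 / (44.9 × 0.50989)) ≈ 956.87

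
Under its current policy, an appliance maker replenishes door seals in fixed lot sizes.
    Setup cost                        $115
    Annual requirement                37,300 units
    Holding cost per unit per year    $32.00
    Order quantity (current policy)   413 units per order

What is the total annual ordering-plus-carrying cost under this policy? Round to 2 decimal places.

$16,994.20

Annual ordering cost = (D/Q)·S = (37,300/413) × 115 = $10,386.20
Annual holding cost  = (Q/2)·H = (413/2) × 32 = $6,608.00
Total = $10,386.20 + $6,608.00 = $16,994.20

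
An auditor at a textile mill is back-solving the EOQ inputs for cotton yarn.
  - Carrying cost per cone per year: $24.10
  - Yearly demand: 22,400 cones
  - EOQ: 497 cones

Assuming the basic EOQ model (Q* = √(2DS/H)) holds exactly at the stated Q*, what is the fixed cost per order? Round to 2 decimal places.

Since Q* = (2DS/H)^½, squaring gives Q*²·H = 2DS.
S = Q²H / (2D) = 497² × 24.1 / (2 × 22,400) = 132.8776

$132.88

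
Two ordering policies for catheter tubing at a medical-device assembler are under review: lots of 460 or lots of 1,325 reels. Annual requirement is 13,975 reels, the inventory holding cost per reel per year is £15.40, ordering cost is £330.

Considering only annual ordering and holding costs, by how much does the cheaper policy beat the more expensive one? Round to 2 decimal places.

£115.52

Annual cost at Q: ordering D·S/Q plus holding Q·H/2.
TC(460) = (13,975/460)×330 + (460/2)×15.4 = £13,567.54
TC(1,325) = (13,975/1,325)×330 + (1,325/2)×15.4 = £13,683.07
Cheaper: Q = 460.  Difference = £115.52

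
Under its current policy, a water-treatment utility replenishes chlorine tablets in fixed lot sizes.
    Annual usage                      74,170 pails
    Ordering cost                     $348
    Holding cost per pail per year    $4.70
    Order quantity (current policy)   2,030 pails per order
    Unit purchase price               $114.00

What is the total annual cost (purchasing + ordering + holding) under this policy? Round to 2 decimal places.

Ordering: D/Q × S = 74,170/2,030 × $348 = $12,714.86
Holding:  Q/2 × H = 2,030/2 × $4.7 = $4,770.50
Purchase cost = D·C = 74,170 × 114 = $8,455,380.00
Total = $12,714.86 + $4,770.50 + $8,455,380.00 = $8,472,865.36

$8,472,865.36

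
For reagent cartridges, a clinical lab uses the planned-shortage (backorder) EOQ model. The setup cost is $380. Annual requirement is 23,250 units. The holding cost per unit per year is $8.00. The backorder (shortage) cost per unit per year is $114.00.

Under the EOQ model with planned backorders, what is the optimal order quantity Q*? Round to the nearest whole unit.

Basic EOQ = √(2·23,250·380/8) = 1,486.186
Backorder adjustment √((H+b)/b) = √((8+114)/114) = 1.0345
Q* = 1,486.186 × 1.0345 ≈ 1,537.45

1,537 units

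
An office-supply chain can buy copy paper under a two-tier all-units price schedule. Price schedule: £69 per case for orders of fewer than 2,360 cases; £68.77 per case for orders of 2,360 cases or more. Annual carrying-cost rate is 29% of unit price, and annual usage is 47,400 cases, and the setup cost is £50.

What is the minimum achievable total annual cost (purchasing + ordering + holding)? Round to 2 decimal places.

H₁ = 29%×£69 = £20.0100;  H₂ = 29%×£68.77 = £19.9433
EOQ₁ = √(2×47,400×50/20.0100) = 486.70  (< 2,360, feasible at tier 1)
EOQ₂ = √(2×47,400×50/19.9433) = 487.52  (< 2,360 → use Q = 2,360 at tier-2 price)
TC(tier 1 (EOQ₁), Q≈486.7) = £3,280,338.96
TC(tier 2, Q≈2,360.0) = £3,284,235.33
Minimum at tier 1 (EOQ₁): £3,280,338.96

£3,280,338.96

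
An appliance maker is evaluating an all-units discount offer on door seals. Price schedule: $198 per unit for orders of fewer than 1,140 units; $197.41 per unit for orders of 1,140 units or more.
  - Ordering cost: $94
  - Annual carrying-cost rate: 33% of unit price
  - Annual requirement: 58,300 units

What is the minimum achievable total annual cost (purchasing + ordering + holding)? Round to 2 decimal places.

H₁ = 33%×$198 = $65.3400;  H₂ = 33%×$197.41 = $65.1453
EOQ₁ = √(2×58,300×94/65.3400) = 409.57  (< 1,140, feasible at tier 1)
EOQ₂ = √(2×58,300×94/65.1453) = 410.18  (< 1,140 → use Q = 1,140 at tier-2 price)
TC(tier 1 (EOQ₁), Q≈409.6) = $11,570,161.03
TC(tier 2, Q≈1,140.0) = $11,550,943.01
Minimum at tier 2: $11,550,943.01

$11,550,943.01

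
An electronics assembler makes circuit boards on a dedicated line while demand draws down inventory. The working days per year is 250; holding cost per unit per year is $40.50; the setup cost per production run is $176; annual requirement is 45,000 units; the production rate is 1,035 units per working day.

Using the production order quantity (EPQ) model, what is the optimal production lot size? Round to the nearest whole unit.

d = 45,000/250 = 180.0000 units/day;  effective holding cost H(1 − d/p) = 40.5·(1 − 180.0000/1035) = 33.45652
Q* = √(2DS / H_eff) = √(2·45,000·176 / 33.45652) ≈ 688.08

688 units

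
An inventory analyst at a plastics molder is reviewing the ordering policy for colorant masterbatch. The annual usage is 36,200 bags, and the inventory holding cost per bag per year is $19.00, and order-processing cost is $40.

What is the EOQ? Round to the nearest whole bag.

390 bags

2DS/H = 2·36,200·40/19 = 152,421.05
EOQ = √152,421.05 ≈ 390.41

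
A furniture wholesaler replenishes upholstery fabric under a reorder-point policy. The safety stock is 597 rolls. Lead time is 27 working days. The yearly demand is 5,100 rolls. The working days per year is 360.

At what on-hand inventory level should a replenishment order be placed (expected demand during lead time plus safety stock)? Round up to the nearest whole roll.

980 rolls

Daily demand d = 5,100 / 360 = 14.167 rolls/day
Demand during lead time = 14.167 × 27 = 382.50
Reorder point = 382.50 + 597 = 979.50 → round up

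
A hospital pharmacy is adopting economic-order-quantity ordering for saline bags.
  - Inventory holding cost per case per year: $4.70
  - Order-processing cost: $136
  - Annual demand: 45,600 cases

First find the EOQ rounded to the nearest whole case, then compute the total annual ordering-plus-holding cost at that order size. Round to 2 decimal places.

$7,635.12

Optimal lot size Q* = (2 × 45,600 × $136 / $4.7)^½ ≈ 1,624.49 → Q = 1,624 cases
Orders/yr = 45,600/1,624 = 28.079; ordering cost = 28.079 × $136 = $3,818.72
Average inventory = 1,624/2 = 812; holding cost = 812 × $4.7 = $3,816.40
Total = $3,818.72 + $3,816.40 = $7,635.12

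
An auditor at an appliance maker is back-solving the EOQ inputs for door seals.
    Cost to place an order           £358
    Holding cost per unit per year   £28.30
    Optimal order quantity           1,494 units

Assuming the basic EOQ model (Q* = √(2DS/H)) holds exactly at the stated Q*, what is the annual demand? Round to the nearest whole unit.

Since Q* = (2DS/H)^½, squaring gives Q*²·H = 2DS.
D = Q²H / (2S) = 1,494² × 28.3 / (2 × 358) = 88,221.53

88,222 units per year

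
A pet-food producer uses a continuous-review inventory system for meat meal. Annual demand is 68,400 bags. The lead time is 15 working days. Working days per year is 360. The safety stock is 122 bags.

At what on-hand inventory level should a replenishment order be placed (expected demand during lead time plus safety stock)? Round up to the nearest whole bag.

Daily demand d = 68,400 / 360 = 190.000 bags/day
Demand during lead time = 190.000 × 15 = 2,850.00
Reorder point = 2,850.00 + 122 = 2,972.00 → round up

2,972 bags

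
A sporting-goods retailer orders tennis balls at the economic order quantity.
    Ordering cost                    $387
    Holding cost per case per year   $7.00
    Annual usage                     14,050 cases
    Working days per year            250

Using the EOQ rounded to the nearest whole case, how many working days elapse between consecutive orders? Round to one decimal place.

22.2 days

2DS/H = 2·14,050·387/7 = 1,553,528.57
EOQ = √1,553,528.57 ≈ 1,246.41 → Q = 1,246 cases
Cycle time = (working days × Q)/D = (250 × 1,246) / 14,050 = 22.171 days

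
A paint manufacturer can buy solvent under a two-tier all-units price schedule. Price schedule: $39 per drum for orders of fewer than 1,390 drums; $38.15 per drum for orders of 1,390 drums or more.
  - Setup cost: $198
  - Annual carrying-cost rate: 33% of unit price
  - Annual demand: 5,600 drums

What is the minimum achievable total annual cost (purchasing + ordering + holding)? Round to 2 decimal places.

H₁ = 33%×$39 = $12.8700;  H₂ = 33%×$38.15 = $12.5895
EOQ₁ = √(2×5,600×198/12.8700) = 415.10  (< 1,390, feasible at tier 1)
EOQ₂ = √(2×5,600×198/12.5895) = 419.70  (< 1,390 → use Q = 1,390 at tier-2 price)
TC(tier 1 (EOQ₁), Q≈415.1) = $223,742.33
TC(tier 2, Q≈1,390.0) = $223,187.40
Minimum at tier 2: $223,187.40

$223,187.40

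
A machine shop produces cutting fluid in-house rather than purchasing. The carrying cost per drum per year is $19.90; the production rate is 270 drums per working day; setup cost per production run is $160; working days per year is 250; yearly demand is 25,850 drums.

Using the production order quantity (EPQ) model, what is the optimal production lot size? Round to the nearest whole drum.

d = 25,850/250 = 103.4000 drums/day;  effective holding cost H(1 − d/p) = 19.9·(1 − 103.4000/270) = 12.27904
Q* = √(2DS / H_eff) = √(2·25,850·160 / 12.27904) ≈ 820.77

821 drums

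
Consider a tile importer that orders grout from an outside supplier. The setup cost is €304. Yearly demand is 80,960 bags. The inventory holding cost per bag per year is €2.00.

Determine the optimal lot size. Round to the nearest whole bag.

2DS/H = 2·80,960·304/2 = 24,611,840.00
EOQ = √24,611,840.00 ≈ 4,961.03

4,961 bags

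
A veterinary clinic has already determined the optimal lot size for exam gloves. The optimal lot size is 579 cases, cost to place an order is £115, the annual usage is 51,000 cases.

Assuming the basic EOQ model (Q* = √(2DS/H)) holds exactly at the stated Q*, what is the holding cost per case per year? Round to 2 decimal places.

Since Q* = (2DS/H)^½, squaring gives Q*²·H = 2DS.
H = 2DS / Q² = 2 × 51,000 × 115 / 579² = 34.9898

£34.99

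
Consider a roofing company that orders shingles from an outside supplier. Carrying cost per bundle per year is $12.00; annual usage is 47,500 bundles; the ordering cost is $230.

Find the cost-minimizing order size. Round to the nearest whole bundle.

Optimal lot size Q* = (2 × 47,500 × $230 / $12)^½ ≈ 1,349.38

1,349 bundles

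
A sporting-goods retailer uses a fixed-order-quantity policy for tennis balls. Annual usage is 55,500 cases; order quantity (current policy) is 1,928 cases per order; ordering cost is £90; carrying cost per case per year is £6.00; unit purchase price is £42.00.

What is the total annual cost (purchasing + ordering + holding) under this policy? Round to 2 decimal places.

£2,339,374.77

Ordering: D/Q × S = 55,500/1,928 × £90 = £2,590.77
Holding:  Q/2 × H = 1,928/2 × £6 = £5,784.00
Purchase cost = D·C = 55,500 × 42 = £2,331,000.00
Total = £2,590.77 + £5,784.00 + £2,331,000.00 = £2,339,374.77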